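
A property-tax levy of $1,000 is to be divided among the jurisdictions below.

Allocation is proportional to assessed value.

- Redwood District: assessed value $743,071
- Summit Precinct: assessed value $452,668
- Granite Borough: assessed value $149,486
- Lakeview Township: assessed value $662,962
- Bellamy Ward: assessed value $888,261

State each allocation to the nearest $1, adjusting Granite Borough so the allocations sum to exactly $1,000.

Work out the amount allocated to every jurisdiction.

Redwood District: $257 · Summit Precinct: $156 · Granite Borough: $51 · Lakeview Township: $229 · Bellamy Ward: $307

Total assessed value = 2,896,448.
Unrounded shares: Redwood District 743,071/2,896,448 × $1,000 = 256.55; Summit Precinct 452,668/2,896,448 × $1,000 = 156.28; Granite Borough 149,486/2,896,448 × $1,000 = 51.61; Lakeview Township 662,962/2,896,448 × $1,000 = 228.89; Bellamy Ward 888,261/2,896,448 × $1,000 = 306.67.
After rounding ($1): Redwood District $257; Summit Precinct $156; Granite Borough $52; Lakeview Township $229; Bellamy Ward $307. Sum = $1,001.
Difference $1,000 − $1,001 = −$1 applied to Granite Borough: Granite Borough becomes $51.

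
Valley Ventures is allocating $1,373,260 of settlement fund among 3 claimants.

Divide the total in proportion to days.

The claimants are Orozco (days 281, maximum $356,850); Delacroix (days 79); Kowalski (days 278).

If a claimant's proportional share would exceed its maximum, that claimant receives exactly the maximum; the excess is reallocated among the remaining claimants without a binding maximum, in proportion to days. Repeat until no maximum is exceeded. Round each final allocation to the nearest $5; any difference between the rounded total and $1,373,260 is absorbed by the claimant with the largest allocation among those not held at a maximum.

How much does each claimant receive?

Orozco: $356,850 | Delacroix: $224,920 | Kowalski: $791,490

Combined days = 638.
Unconstrained shares: Orozco 604,837.08; Delacroix 170,043.17; Kowalski 598,379.75.
Held at cap: Orozco ($356,850); remaining pool $1,016,410 reallocated over remaining days 357.
Shares after redistribution: Delacroix 224,919.86 → $224,920; Kowalski 791,490.14 → $791,490.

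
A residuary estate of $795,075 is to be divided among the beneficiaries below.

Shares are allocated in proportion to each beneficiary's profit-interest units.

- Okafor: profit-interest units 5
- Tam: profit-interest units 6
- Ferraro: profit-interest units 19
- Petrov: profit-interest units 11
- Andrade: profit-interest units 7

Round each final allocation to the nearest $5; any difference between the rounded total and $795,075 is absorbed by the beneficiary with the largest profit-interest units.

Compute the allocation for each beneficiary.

Sum of profit-interest units: 5 + 6 + 19 + 11 + 7 = 48.
Pro-rata amounts: Okafor 82,820.31; Tam 99,384.38; Ferraro 314,717.19; Petrov 182,204.69; Andrade 115,948.44.
At nearest $5: Okafor $82,820; Tam $99,385; Ferraro $314,715; Petrov $182,205; Andrade $115,950. Sum = $795,075.
Rounded total matches; no reconciliation needed.

Okafor: $82,820; Tam: $99,385; Ferraro: $314,715; Petrov: $182,205; Andrade: $115,950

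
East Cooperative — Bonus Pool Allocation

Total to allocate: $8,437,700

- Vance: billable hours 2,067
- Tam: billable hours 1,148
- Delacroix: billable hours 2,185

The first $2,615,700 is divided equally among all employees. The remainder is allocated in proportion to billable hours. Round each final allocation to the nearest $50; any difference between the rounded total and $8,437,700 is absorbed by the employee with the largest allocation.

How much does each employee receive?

Vance: $3,100,450; Tam: $2,109,600; Delacroix: $3,227,650

$2,615,700 shared equally gives $871,900 per employee.
Remainder $5,822,000 by billable hours (total 5,400): Vance 2,228,532.22 → $2,228,550; Tam 1,237,714.07 → $1,237,700; Delacroix 2,355,753.70 → $2,355,750.
Totals: Vance $871,900 + $2,228,550 = $3,100,450; Tam $871,900 + $1,237,700 = $2,109,600; Delacroix $871,900 + $2,355,750 = $3,227,650.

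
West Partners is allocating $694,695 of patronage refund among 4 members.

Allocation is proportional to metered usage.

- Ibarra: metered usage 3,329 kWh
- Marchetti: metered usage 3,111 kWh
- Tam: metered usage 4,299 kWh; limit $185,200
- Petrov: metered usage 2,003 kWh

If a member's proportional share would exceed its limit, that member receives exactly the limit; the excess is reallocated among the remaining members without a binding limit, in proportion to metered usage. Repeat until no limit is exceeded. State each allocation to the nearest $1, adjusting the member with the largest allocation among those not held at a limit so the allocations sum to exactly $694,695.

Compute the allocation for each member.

Metered usage total: 12,742.
Proportional shares (ignoring caps): Ibarra 181,497.38; Marchetti 169,612.00; Tam 234,381.87; Petrov 109,203.74.
Capped: Tam ($185,200); remaining pool $509,495 reallocated over remaining metered usage 8,443.
Redistributed shares: Ibarra 200,889.36 → $200,889; Marchetti 187,734.09 → $187,734; Petrov 120,871.55 → $120,872.

Ibarra: $200,889 · Marchetti: $187,734 · Tam: $185,200 · Petrov: $120,872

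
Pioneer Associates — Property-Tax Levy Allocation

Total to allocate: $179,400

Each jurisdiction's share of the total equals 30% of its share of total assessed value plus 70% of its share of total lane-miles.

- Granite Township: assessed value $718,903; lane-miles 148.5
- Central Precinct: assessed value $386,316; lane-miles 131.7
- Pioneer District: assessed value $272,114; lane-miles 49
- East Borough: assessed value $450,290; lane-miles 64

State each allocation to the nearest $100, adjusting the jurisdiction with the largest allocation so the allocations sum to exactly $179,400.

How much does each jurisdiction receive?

Granite Township: $68,600; Central Precinct: $53,400; Pioneer District: $23,700; East Borough: $33,700

Assessed value total 1,827,623; lane-miles total 393.2.
Combined weights (30% assessed value + 70% lane-miles): Granite Township 0.3824; Central Precinct 0.2979; Pioneer District 0.1319; East Borough 0.1879.
Unrounded shares: Granite Township 68,598.17; Central Precinct 53,438.54; Pioneer District 23,662.83; East Borough 33,700.46.
Rounded to nearest $100: Granite Township $68,600; Central Precinct $53,400; Pioneer District $23,700; East Borough $33,700. Sum = $179,400.
No rounding difference to absorb.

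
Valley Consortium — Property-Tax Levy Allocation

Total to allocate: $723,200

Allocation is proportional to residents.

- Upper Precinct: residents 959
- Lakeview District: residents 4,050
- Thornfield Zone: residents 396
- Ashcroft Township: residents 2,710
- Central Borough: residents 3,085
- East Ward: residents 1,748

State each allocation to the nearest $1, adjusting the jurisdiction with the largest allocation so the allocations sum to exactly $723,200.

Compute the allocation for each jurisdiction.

Upper Precinct: $53,564; Lakeview District: $226,210; Thornfield Zone: $22,118; Ashcroft Township: $151,365; Central Borough: $172,310; East Ward: $97,633

Combined residents = 12,948.
Proportional shares: Upper Precinct 959/12,948 × $723,200 = 53,564.16; Lakeview District 4,050/12,948 × $723,200 = 226,209.45; Thornfield Zone 396/12,948 × $723,200 = 22,118.26; Ashcroft Township 2,710/12,948 × $723,200 = 151,364.84; Central Borough 3,085/12,948 × $723,200 = 172,310.16; East Ward 1,748/12,948 × $723,200 = 97,633.12.
Rounded to nearest $1: Upper Precinct $53,564; Lakeview District $226,209; Thornfield Zone $22,118; Ashcroft Township $151,365; Central Borough $172,310; East Ward $97,633. Sum = $723,199.
Difference $723,200 − $723,199 = +$1 applied to largest allocation (Lakeview District): Lakeview District becomes $226,210.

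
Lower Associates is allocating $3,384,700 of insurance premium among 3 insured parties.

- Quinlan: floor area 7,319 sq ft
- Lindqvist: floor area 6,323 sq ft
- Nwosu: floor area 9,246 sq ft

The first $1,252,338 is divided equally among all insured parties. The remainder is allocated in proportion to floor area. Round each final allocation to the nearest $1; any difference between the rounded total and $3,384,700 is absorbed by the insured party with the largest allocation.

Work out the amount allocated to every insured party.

First tranche $1,252,338 split equally: $417,446 each.
Remainder $2,132,362 by floor area (total 22,888): Quinlan 681,875.11 → $681,875; Lindqvist 589,082.70 → $589,083; Nwosu 861,404.19 → $861,404.
Totals: Quinlan $417,446 + $681,875 = $1,099,321; Lindqvist $417,446 + $589,083 = $1,006,529; Nwosu $417,446 + $861,404 = $1,278,850.

Quinlan: $1,099,321; Lindqvist: $1,006,529; Nwosu: $1,278,850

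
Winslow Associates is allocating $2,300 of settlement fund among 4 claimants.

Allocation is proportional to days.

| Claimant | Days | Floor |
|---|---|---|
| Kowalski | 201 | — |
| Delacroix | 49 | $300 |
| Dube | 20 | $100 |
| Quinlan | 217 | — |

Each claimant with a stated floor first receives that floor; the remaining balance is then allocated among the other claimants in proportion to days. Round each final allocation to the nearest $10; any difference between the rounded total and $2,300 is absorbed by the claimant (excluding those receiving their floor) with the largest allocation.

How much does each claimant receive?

Fund the minimums — Delacroix $300; Dube $100. Remaining pool $1,900.
Remaining pool split over remaining days 418: Kowalski 913.64 → $910; Quinlan 986.36 → $990.

Kowalski: $910 | Delacroix: $300 | Dube: $100 | Quinlan: $990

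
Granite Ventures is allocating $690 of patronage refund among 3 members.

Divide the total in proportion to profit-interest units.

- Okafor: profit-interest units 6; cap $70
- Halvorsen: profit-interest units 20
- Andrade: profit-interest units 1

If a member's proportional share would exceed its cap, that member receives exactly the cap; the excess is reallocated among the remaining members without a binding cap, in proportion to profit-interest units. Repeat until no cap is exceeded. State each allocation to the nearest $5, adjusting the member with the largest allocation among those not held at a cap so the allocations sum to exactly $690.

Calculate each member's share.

Total profit-interest units = 27.
Proportional shares (ignoring caps): Okafor 153.33; Halvorsen 511.11; Andrade 25.56.
Capped: Okafor ($70); balance $620 reallocated over remaining profit-interest units 21.
Remaining shares: Halvorsen 590.48 → $590; Andrade 29.52 → $30.

Okafor: $70 · Halvorsen: $590 · Andrade: $30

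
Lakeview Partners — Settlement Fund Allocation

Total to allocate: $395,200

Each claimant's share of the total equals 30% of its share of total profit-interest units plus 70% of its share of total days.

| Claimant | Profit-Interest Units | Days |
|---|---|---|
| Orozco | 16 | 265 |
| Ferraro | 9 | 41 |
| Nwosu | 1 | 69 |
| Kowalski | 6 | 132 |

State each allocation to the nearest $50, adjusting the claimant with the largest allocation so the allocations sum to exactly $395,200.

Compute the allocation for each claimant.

Orozco: $203,900 | Ferraro: $55,700 | Nwosu: $41,350 | Kowalski: $94,250

Profit-interest units total 32; days total 507.
Combined weights (30% profit-interest units + 70% days): Orozco 0.5159; Ferraro 0.1410; Nwosu 0.1046; Kowalski 0.2385.
Raw shares: Orozco 203,874.87; Ferraro 55,716.28; Nwosu 41,354.23; Kowalski 94,254.62.
At nearest $50: Orozco $203,850; Ferraro $55,700; Nwosu $41,350; Kowalski $94,250. Sum = $395,150.
Difference $395,200 − $395,150 = +$50 applied to largest allocation (Orozco): Orozco becomes $203,900.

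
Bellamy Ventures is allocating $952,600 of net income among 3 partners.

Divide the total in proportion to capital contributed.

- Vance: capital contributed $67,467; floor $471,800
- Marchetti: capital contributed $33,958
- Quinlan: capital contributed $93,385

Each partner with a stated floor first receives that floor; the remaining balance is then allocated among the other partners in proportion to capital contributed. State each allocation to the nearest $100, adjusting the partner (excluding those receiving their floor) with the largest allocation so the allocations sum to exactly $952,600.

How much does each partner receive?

Fund the minimums — Vance $471,800. Remaining pool $480,800.
Remaining pool split over remaining capital contributed 127,343: Marchetti 128,212.83 → $128,200; Quinlan 352,587.17 → $352,600.

Vance: $471,800 | Marchetti: $128,200 | Quinlan: $352,600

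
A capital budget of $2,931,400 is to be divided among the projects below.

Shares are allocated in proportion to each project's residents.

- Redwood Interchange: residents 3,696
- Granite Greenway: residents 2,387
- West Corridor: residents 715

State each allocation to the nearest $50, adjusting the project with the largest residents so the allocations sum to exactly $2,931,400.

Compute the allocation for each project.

Residents total: 6,798.
Pro-rata amounts: Redwood Interchange 3,696/6,798 × $2,931,400 = 1,593,770.87; Granite Greenway 2,387/6,798 × $2,931,400 = 1,029,310.36; West Corridor 715/6,798 × $2,931,400 = 308,318.77.
After rounding ($50): Redwood Interchange $1,593,750; Granite Greenway $1,029,300; West Corridor $308,300. Sum = $2,931,350.
Difference $2,931,400 − $2,931,350 = +$50 applied to largest residents (Redwood Interchange): Redwood Interchange becomes $1,593,800.

Redwood Interchange: $1,593,800 · Granite Greenway: $1,029,300 · West Corridor: $308,300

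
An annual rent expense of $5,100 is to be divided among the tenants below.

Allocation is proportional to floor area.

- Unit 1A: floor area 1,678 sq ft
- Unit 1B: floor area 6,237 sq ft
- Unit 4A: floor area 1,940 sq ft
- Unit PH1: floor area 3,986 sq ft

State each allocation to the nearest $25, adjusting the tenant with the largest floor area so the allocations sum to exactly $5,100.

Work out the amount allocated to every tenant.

Total floor area = 13,841.
Unrounded shares: Unit 1A 1,678/13,841 × $5,100 = 618.29; Unit 1B 6,237/13,841 × $5,100 = 2,298.15; Unit 4A 1,940/13,841 × $5,100 = 714.83; Unit PH1 3,986/13,841 × $5,100 = 1,468.72.
Rounded to nearest $25: Unit 1A $625; Unit 1B $2,300; Unit 4A $725; Unit PH1 $1,475. Sum = $5,125.
Difference $5,100 − $5,125 = −$25 applied to largest floor area (Unit 1B): Unit 1B becomes $2,275.

Unit 1A: $625 · Unit 1B: $2,275 · Unit 4A: $725 · Unit PH1: $1,475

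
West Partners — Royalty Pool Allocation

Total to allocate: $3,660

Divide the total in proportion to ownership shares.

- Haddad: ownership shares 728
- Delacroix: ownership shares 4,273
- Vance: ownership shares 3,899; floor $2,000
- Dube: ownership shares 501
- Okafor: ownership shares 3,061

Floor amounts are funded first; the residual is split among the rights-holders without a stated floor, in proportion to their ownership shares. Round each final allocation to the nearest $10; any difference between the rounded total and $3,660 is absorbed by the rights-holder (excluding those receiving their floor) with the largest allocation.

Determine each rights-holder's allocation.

Fund the minimums — Vance $2,000. Remaining pool $1,660.
Remaining pool split over remaining ownership shares 8,563: Haddad 141.13 → $140; Delacroix 828.35 → $830; Dube 97.12 → $100; Okafor 593.40 → $590.

Haddad: $140 | Delacroix: $830 | Vance: $2,000 | Dube: $100 | Okafor: $590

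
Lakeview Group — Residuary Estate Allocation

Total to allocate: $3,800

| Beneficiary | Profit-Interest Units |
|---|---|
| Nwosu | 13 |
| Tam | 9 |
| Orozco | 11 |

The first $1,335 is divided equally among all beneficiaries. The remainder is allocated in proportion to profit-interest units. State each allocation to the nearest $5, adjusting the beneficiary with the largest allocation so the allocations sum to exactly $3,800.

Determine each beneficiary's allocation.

Nwosu: $1,420 | Tam: $1,115 | Orozco: $1,265

$1,335 shared equally gives $445 per beneficiary.
Remainder $2,465 by profit-interest units (total 33): Nwosu 971.06 → $970; Tam 672.27 → $670; Orozco 821.67 → $820.
Rounding difference +$5 on remainder applied to Nwosu.
Totals: Nwosu $445 + $975 = $1,420; Tam $445 + $670 = $1,115; Orozco $445 + $820 = $1,265.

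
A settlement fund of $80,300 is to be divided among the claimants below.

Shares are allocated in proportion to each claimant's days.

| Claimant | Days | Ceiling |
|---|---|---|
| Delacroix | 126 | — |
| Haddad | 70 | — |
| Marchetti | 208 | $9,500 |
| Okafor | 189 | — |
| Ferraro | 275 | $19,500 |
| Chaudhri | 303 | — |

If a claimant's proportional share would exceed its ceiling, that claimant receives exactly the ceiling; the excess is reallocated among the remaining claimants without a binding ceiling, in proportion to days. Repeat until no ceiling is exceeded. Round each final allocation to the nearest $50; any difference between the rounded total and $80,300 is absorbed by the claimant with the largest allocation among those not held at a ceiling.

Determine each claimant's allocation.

Delacroix: $9,400 | Haddad: $5,200 | Marchetti: $9,500 | Okafor: $14,100 | Ferraro: $19,500 | Chaudhri: $22,600

Total days = 1,171.
Proportional shares (ignoring caps): Delacroix 8,640.31; Haddad 4,800.17; Marchetti 14,263.36; Okafor 12,960.46; Ferraro 18,857.81; Chaudhri 20,777.88.
Cap binds for Marchetti ($9,500); balance $70,800 reallocated over remaining days 963.
Cap binds for Ferraro ($19,500); balance $51,300 reallocated over remaining days 688.
Shares after redistribution: Delacroix 9,395.06 → $9,400; Haddad 5,219.48 → $5,200; Okafor 14,092.59 → $14,100; Chaudhri 22,592.88 → $22,600.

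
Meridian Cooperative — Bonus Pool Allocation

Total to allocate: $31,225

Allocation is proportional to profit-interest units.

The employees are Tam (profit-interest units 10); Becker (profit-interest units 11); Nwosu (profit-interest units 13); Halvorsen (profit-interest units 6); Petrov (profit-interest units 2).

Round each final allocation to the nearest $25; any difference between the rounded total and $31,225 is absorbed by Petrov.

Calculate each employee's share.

Combined profit-interest units = 42.
Raw shares: Tam 10/42 × $31,225 = 7,434.52; Becker 11/42 × $31,225 = 8,177.98; Nwosu 13/42 × $31,225 = 9,664.88; Halvorsen 6/42 × $31,225 = 4,460.71; Petrov 2/42 × $31,225 = 1,486.90.
At nearest $25: Tam $7,425; Becker $8,175; Nwosu $9,675; Halvorsen $4,450; Petrov $1,475. Sum = $31,200.
Difference $31,225 − $31,200 = +$25 applied to Petrov: Petrov becomes $1,500.

Tam: $7,425; Becker: $8,175; Nwosu: $9,675; Halvorsen: $4,450; Petrov: $1,500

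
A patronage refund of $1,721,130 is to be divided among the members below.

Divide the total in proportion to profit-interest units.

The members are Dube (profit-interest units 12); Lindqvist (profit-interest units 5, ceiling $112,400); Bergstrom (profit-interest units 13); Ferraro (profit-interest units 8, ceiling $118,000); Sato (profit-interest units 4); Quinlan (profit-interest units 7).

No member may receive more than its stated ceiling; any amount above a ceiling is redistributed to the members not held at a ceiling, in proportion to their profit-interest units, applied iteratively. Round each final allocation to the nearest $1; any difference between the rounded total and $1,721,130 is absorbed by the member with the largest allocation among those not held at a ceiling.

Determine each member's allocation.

Profit-interest units total: 49.
Unconstrained shares: Dube 421,501.22; Lindqvist 175,625.51; Bergstrom 456,626.33; Ferraro 281,000.82; Sato 140,500.41; Quinlan 245,875.71.
Capped: Lindqvist ($112,400), Ferraro ($118,000); remaining pool $1,490,730 reallocated over remaining profit-interest units 36.
Remaining shares: Dube 496,910.00 → $496,910; Bergstrom 538,319.17 → $538,319; Sato 165,636.67 → $165,637; Quinlan 289,864.17 → $289,864.

Dube: $496,910; Lindqvist: $112,400; Bergstrom: $538,319; Ferraro: $118,000; Sato: $165,637; Quinlan: $289,864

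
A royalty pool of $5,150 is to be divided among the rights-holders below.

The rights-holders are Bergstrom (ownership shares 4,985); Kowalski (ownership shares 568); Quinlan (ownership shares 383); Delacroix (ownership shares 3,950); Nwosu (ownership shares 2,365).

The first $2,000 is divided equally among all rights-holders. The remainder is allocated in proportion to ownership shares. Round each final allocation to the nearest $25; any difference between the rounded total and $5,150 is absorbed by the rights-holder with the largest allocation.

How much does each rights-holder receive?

$2,000 shared equally gives $400 per rights-holder.
Remainder $3,150 by ownership shares (total 12,251): Bergstrom 1,281.75 → $1,275; Kowalski 146.05 → $150; Quinlan 98.48 → $100; Delacroix 1,015.63 → $1,025; Nwosu 608.09 → $600.
Totals: Bergstrom $400 + $1,275 = $1,675; Kowalski $400 + $150 = $550; Quinlan $400 + $100 = $500; Delacroix $400 + $1,025 = $1,425; Nwosu $400 + $600 = $1,000.

Bergstrom: $1,675 | Kowalski: $550 | Quinlan: $500 | Delacroix: $1,425 | Nwosu: $1,000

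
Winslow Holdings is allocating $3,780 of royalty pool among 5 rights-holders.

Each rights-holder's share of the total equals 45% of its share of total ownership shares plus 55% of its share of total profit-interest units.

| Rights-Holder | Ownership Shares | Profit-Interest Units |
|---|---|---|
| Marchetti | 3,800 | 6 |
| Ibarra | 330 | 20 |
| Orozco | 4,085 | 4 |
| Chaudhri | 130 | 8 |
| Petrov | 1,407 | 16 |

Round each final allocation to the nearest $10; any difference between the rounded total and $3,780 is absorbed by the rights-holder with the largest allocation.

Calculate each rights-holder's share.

Totals — ownership shares 9,752, profit-interest units 54.
Composite weights (45% ownership shares + 55% profit-interest units): Marchetti 0.2365; Ibarra 0.2189; Orozco 0.2292; Chaudhri 0.0875; Petrov 0.2279.
Pro-rata amounts: Marchetti 893.82; Ibarra 827.56; Orozco 866.53; Chaudhri 330.68; Petrov 861.42.
At nearest $10: Marchetti $890; Ibarra $830; Orozco $870; Chaudhri $330; Petrov $860. Sum = $3,780.
Sum already equals the total — no adjustment.

Marchetti: $890 · Ibarra: $830 · Orozco: $870 · Chaudhri: $330 · Petrov: $860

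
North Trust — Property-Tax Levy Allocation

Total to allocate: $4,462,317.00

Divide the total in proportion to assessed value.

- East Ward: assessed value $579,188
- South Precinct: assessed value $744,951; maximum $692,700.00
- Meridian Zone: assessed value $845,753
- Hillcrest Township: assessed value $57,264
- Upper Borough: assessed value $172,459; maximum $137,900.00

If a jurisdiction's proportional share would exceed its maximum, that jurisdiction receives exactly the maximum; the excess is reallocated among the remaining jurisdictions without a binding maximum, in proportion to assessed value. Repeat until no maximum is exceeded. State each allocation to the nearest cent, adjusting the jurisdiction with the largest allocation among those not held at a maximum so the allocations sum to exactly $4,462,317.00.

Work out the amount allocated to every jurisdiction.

East Ward: $1,419,133.59; South Precinct: $692,700.00; Meridian Zone: $2,072,274.45; Hillcrest Township: $140,308.96; Upper Borough: $137,900.00

Combined assessed value = 2,399,615.
Pro-rata shares before constraints: East Ward 1,077,056.3022; South Precinct 1,385,308.6897; Meridian Zone 1,572,759.7926; Hillcrest Township 106,487.9661; Upper Borough 320,704.2494.
Cap binds for South Precinct ($692,700.00), Upper Borough ($137,900.00); remaining pool $3,631,717.00 reallocated over remaining assessed value 1,482,205.
Shares after redistribution: East Ward 1,419,133.5920 → $1,419,133.59; Meridian Zone 2,072,274.4478 → $2,072,274.45; Hillcrest Township 140,308.9602 → $140,308.96.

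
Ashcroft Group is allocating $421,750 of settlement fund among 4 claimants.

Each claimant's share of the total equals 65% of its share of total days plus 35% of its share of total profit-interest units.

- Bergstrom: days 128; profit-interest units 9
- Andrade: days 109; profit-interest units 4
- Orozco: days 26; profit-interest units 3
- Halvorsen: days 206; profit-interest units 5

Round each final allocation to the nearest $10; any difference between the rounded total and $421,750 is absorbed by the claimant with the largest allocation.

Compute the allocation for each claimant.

Totals — days 469, profit-interest units 21.
Composite weights (65% days + 35% profit-interest units): Bergstrom 0.3274; Andrade 0.2177; Orozco 0.0860; Halvorsen 0.3688.
Proportional shares: Bergstrom 138,080.41; Andrade 91,828.79; Orozco 36,284.89; Halvorsen 155,555.91.
At nearest $10: Bergstrom $138,080; Andrade $91,830; Orozco $36,280; Halvorsen $155,560. Sum = $421,750.
No rounding difference to absorb.

Bergstrom: $138,080 | Andrade: $91,830 | Orozco: $36,280 | Halvorsen: $155,560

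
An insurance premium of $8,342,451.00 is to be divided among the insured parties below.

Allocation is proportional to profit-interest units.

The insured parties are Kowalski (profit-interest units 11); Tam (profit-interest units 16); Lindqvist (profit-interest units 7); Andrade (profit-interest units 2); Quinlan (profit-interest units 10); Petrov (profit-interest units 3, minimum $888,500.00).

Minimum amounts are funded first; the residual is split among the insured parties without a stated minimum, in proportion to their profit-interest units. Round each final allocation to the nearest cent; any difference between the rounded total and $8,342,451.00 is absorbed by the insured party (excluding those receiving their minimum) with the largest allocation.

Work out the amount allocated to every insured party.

Fund the minimums — Petrov $888,500.00. Residual $7,453,951.00.
Residual split over remaining profit-interest units 46: Kowalski 1,782,466.5435 → $1,782,466.54; Tam 2,592,678.6087 → $2,592,678.61; Lindqvist 1,134,296.8913 → $1,134,296.89; Andrade 324,084.8261 → $324,084.83; Quinlan 1,620,424.1304 → $1,620,424.13.

Kowalski: $1,782,466.54 | Tam: $2,592,678.61 | Lindqvist: $1,134,296.89 | Andrade: $324,084.83 | Quinlan: $1,620,424.13 | Petrov: $888,500.00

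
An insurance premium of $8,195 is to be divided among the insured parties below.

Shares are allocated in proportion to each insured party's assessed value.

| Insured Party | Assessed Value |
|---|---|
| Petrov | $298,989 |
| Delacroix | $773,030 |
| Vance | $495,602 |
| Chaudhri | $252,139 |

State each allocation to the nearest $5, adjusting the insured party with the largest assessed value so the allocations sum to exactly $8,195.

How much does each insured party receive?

Petrov: $1,345 | Delacroix: $3,485 | Vance: $2,230 | Chaudhri: $1,135

Total assessed value = 1,819,760.
Pro-rata amounts: Petrov 298,989/1,819,760 × $8,195 = 1,346.45; Delacroix 773,030/1,819,760 × $8,195 = 3,481.22; Vance 495,602/1,819,760 × $8,195 = 2,231.86; Chaudhri 252,139/1,819,760 × $8,195 = 1,135.47.
Rounded to nearest $5: Petrov $1,345; Delacroix $3,480; Vance $2,230; Chaudhri $1,135. Sum = $8,190.
Difference $8,195 − $8,190 = +$5 applied to largest assessed value (Delacroix): Delacroix becomes $3,485.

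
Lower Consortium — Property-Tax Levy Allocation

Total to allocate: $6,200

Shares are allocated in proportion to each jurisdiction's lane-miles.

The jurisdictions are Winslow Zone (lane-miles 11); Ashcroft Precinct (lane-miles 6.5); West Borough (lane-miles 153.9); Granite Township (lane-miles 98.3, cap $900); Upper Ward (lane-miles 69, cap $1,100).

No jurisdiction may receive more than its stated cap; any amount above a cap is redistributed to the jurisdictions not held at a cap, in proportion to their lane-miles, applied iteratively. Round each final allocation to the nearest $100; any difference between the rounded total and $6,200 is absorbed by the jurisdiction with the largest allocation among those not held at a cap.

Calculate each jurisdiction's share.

Winslow Zone: $300 | Ashcroft Precinct: $200 | West Borough: $3,700 | Granite Township: $900 | Upper Ward: $1,100

Sum of lane-miles: 338.7.
Pro-rata shares before constraints: Winslow Zone 201.36; Ashcroft Precinct 118.98; West Borough 2,817.18; Granite Township 1,799.41; Upper Ward 1,263.06.
Cap binds for Granite Township ($900), Upper Ward ($1,100); balance $4,200 reallocated over remaining lane-miles 171.4.
Redistributed shares: Winslow Zone 269.54 → $300; Ashcroft Precinct 159.28 → $200; West Borough 3,771.18 → $3,800.
Rounding difference −$100 applied to West Borough → $3,700.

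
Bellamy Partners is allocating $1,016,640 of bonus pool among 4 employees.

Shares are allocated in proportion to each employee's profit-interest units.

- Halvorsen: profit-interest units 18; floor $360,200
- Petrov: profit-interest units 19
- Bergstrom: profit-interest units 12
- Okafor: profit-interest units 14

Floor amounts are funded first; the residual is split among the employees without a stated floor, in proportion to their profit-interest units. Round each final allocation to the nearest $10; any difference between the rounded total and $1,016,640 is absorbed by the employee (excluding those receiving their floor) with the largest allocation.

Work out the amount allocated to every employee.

Halvorsen: $360,200 | Petrov: $277,160 | Bergstrom: $175,050 | Okafor: $204,230

Minimums first: Halvorsen $360,200. Remaining pool $656,440.
Remaining pool split over remaining profit-interest units 45: Petrov 277,163.56 → $277,160; Bergstrom 175,050.67 → $175,050; Okafor 204,225.78 → $204,230.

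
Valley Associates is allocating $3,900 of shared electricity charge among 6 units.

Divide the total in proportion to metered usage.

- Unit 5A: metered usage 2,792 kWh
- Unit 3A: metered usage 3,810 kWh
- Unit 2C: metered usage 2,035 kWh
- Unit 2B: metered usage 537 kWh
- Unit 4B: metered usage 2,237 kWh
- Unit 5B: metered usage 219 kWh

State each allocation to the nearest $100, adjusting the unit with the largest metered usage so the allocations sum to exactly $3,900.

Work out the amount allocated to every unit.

Unit 5A: $900 · Unit 3A: $1,200 · Unit 2C: $700 · Unit 2B: $200 · Unit 4B: $800 · Unit 5B: $100

Sum of metered usage: 11,630.
Unrounded shares: Unit 5A 2,792/11,630 × $3,900 = 936.27; Unit 3A 3,810/11,630 × $3,900 = 1,277.64; Unit 2C 2,035/11,630 × $3,900 = 682.42; Unit 2B 537/11,630 × $3,900 = 180.08; Unit 4B 2,237/11,630 × $3,900 = 750.15; Unit 5B 219/11,630 × $3,900 = 73.44.
At nearest $100: Unit 5A $900; Unit 3A $1,300; Unit 2C $700; Unit 2B $200; Unit 4B $800; Unit 5B $100. Sum = $4,000.
Difference $3,900 − $4,000 = −$100 applied to largest metered usage (Unit 3A): Unit 3A becomes $1,200.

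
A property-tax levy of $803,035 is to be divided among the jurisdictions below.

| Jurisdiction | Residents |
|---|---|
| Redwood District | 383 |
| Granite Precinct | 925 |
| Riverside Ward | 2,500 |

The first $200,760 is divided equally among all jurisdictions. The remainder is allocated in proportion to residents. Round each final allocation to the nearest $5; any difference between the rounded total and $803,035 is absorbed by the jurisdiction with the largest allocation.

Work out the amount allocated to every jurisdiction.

Redwood District: $127,495 | Granite Precinct: $213,220 | Riverside Ward: $462,320

Equal tier: $200,760 ÷ 3 = $66,920 apiece.
Remainder $602,275 by residents (total 3,808): Redwood District 60,575.45 → $60,575; Granite Precinct 146,298.42 → $146,300; Riverside Ward 395,401.13 → $395,400.
Totals: Redwood District $66,920 + $60,575 = $127,495; Granite Precinct $66,920 + $146,300 = $213,220; Riverside Ward $66,920 + $395,400 = $462,320.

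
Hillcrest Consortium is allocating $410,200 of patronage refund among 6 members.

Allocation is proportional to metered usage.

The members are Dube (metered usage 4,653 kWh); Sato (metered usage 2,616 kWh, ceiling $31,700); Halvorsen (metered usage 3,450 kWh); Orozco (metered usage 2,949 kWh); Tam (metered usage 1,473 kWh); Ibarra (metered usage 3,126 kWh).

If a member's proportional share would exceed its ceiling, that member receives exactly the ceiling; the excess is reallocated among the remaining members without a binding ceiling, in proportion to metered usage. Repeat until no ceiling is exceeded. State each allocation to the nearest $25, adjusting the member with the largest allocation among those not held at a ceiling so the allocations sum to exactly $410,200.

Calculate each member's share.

Total metered usage = 18,267.
Proportional shares (ignoring caps): Dube 104,486.81; Sato 58,744.36; Halvorsen 77,472.49; Orozco 66,222.14; Tam 33,077.39; Ibarra 70,196.81.
Capped: Sato ($31,700); balance $378,500 reallocated over remaining metered usage 15,651.
Remaining shares: Dube 112,527.03 → $112,525; Halvorsen 83,433.97 → $83,425; Orozco 71,317.90 → $71,325; Tam 35,622.68 → $35,625; Ibarra 75,598.43 → $75,600.

Dube: $112,525 | Sato: $31,700 | Halvorsen: $83,425 | Orozco: $71,325 | Tam: $35,625 | Ibarra: $75,600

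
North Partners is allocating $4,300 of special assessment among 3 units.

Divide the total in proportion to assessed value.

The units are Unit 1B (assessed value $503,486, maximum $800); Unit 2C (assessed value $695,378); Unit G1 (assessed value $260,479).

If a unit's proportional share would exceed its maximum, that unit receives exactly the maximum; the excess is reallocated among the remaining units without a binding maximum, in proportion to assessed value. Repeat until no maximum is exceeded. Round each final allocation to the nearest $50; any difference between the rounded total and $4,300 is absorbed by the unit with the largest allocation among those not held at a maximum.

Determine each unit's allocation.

Unit 1B: $800 | Unit 2C: $2,550 | Unit G1: $950

Combined assessed value = 1,459,343.
Pro-rata shares before constraints: Unit 1B 1,483.54; Unit 2C 2,048.95; Unit G1 767.51.
Capped: Unit 1B ($800); balance $3,500 reallocated over remaining assessed value 955,857.
Redistributed shares: Unit 2C 2,546.22 → $2,550; Unit G1 953.78 → $950.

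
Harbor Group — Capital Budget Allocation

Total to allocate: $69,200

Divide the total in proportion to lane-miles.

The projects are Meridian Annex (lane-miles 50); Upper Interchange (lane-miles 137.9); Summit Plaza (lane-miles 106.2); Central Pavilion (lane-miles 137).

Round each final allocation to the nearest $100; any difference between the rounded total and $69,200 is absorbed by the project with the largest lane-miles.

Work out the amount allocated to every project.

Combined lane-miles = 431.1.
Raw shares: Meridian Annex 50/431.1 × $69,200 = 8,025.98; Upper Interchange 137.9/431.1 × $69,200 = 22,135.65; Summit Plaza 106.2/431.1 × $69,200 = 17,047.18; Central Pavilion 137/431.1 × $69,200 = 21,991.19.
Rounded to nearest $100: Meridian Annex $8,000; Upper Interchange $22,100; Summit Plaza $17,000; Central Pavilion $22,000. Sum = $69,100.
Difference $69,200 − $69,100 = +$100 applied to largest lane-miles (Upper Interchange): Upper Interchange becomes $22,200.

Meridian Annex: $8,000 · Upper Interchange: $22,200 · Summit Plaza: $17,000 · Central Pavilion: $22,000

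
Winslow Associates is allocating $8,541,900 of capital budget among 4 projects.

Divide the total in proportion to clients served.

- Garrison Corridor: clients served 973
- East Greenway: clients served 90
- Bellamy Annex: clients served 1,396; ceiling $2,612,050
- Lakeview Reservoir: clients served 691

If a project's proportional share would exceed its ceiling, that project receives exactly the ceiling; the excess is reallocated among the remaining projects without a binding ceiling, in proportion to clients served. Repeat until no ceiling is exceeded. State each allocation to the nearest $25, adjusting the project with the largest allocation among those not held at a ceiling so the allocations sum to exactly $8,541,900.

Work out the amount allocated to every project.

Combined clients served = 3,150.
Pro-rata shares before constraints: Garrison Corridor 2,638,498.00; East Greenway 244,054.29; Bellamy Annex 3,785,553.14; Lakeview Reservoir 1,873,794.57.
Cap binds for Bellamy Annex ($2,612,050); balance $5,929,850 reallocated over remaining clients served 1,754.
Shares after redistribution: Garrison Corridor 3,289,477.79 → $3,289,475; East Greenway 304,268.24 → $304,275; Lakeview Reservoir 2,336,103.96 → $2,336,100.

Garrison Corridor: $3,289,475; East Greenway: $304,275; Bellamy Annex: $2,612,050; Lakeview Reservoir: $2,336,100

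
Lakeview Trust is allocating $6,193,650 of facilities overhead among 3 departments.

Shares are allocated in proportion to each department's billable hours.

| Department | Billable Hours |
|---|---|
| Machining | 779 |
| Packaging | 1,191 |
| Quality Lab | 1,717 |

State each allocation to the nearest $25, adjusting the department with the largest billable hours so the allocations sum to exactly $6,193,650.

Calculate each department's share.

Machining: $1,308,600 · Packaging: $2,000,725 · Quality Lab: $2,884,325

Total billable hours = 779 + 1,191 + 1,717 = 3,687.
Raw shares: Machining 1,308,612.25; Packaging 2,000,715.26; Quality Lab 2,884,322.50.
Rounded to nearest $25: Machining $1,308,600; Packaging $2,000,725; Quality Lab $2,884,325. Sum = $6,193,650.
Sum already equals the total — no adjustment.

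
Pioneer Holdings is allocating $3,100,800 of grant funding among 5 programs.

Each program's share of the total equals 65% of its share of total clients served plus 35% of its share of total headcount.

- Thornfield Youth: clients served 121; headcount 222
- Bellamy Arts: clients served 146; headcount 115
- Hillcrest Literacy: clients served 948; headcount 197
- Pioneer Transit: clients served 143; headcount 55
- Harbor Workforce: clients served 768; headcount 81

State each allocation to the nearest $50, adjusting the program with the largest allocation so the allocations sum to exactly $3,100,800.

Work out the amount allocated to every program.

Totals — clients served 2,126, headcount 670.
Blended shares (65% clients served + 35% headcount): Thornfield Youth 0.1530; Bellamy Arts 0.1047; Hillcrest Literacy 0.3928; Pioneer Transit 0.0725; Harbor Workforce 0.2771.
Unrounded shares: Thornfield Youth 474,312.34; Bellamy Arts 324,692.35; Hillcrest Literacy 1,217,840.82; Pioneer Transit 224,658.99; Harbor Workforce 859,295.50.
At nearest $50: Thornfield Youth $474,300; Bellamy Arts $324,700; Hillcrest Literacy $1,217,850; Pioneer Transit $224,650; Harbor Workforce $859,300. Sum = $3,100,800.
Rounded total matches; no reconciliation needed.

Thornfield Youth: $474,300 · Bellamy Arts: $324,700 · Hillcrest Literacy: $1,217,850 · Pioneer Transit: $224,650 · Harbor Workforce: $859,300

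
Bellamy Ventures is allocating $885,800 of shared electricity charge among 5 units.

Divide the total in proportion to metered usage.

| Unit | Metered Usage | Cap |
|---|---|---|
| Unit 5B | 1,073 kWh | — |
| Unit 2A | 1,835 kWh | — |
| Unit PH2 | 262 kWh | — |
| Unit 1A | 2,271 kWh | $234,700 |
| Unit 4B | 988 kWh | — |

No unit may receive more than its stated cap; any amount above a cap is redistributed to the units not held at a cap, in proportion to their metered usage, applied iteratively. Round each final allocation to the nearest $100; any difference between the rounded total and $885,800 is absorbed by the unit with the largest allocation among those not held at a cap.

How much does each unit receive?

Unit 5B: $168,000 · Unit 2A: $287,400 · Unit PH2: $41,000 · Unit 1A: $234,700 · Unit 4B: $154,700

Total metered usage = 6,429.
Unconstrained shares: Unit 5B 147,840.01; Unit 2A 252,829.83; Unit PH2 36,098.86; Unit 1A 312,902.75; Unit 4B 136,128.54.
Cap binds for Unit 1A ($234,700); residual $651,100 reallocated over remaining metered usage 4,158.
Shares after redistribution: Unit 5B 168,020.76 → $168,000; Unit 2A 287,342.11 → $287,300; Unit PH2 41,026.50 → $41,000; Unit 4B 154,710.63 → $154,700.
Rounding difference +$100 applied to Unit 2A → $287,400.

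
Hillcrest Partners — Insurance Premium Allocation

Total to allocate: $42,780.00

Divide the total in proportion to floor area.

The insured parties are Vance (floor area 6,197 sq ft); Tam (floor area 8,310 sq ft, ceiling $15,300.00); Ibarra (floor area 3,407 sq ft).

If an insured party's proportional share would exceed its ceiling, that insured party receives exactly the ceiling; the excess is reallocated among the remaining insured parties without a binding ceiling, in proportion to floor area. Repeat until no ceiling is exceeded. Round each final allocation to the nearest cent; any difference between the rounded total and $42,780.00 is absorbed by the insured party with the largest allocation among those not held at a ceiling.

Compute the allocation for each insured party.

Vance: $17,731.52 · Tam: $15,300.00 · Ibarra: $9,748.48

Floor area total: 17,914.
Unconstrained shares: Vance 14,798.9092; Tam 19,844.9146; Ibarra 8,136.1762.
Held at cap: Tam ($15,300.00); remaining pool $27,480.00 reallocated over remaining floor area 9,604.
Redistributed shares: Vance 17,731.5244 → $17,731.52; Ibarra 9,748.4756 → $9,748.48.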